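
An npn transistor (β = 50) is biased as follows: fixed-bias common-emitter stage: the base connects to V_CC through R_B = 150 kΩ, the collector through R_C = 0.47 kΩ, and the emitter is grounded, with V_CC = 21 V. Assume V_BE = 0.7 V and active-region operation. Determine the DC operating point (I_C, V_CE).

Base loop: V_CC = I_B·R_B + V_BE, so I_B = (21 − 0.7)/150 kΩ = 0.135 mA.
In the active region I_C = β·I_B = 50 × 0.135 = 6.77 mA.
Collector loop: V_CE = V_CC − I_C·R_C = 21 − 6.77×0.47 = 17.8 V.
Since V_CE = 17.8 V > V_CE(sat) ≈ 0.2 V, the transistor is in the active region as assumed.

I_C ≈ 6.8 mA, V_CE ≈ 18 V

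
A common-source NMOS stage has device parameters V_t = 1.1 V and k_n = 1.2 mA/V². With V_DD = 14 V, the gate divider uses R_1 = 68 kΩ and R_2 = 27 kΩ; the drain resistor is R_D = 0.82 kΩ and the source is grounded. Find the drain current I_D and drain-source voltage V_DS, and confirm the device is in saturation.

I_D ≈ 5 mA, V_DS ≈ 9.9 V

V_G = V_DD·R_2/(R_1+R_2) = 14×27/95 = 3.98 V. With the source grounded, V_GS = V_G = 3.98 V.
Assume saturation: I_D = (k_n/2)(V_GS − V_t)² = (1.2/2)×(3.98 − 1.1)² = 0.6×2.88² = 4.97 mA.
V_DS = V_DD − I_D·R_D = 14 − 4.97×0.82 = 9.92 V.
Saturation requires V_DS ≥ V_GS − V_t = 2.88 V; 9.92 ≥ 2.88 ✓.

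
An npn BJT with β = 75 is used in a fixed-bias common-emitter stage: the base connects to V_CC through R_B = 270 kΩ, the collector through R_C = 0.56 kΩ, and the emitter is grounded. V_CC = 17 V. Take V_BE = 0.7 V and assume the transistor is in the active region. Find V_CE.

V_CE ≈ 14 V

Base loop: V_CC = I_B·R_B + V_BE, so I_B = (17 − 0.7)/270 kΩ = 0.0604 mA.
In the active region I_C = β·I_B = 75 × 0.0604 = 4.53 mA.
Collector loop: V_CE = V_CC − I_C·R_C = 17 − 4.53×0.56 = 14.5 V.
Since V_CE = 14.5 V > V_CE(sat) ≈ 0.2 V, the transistor is in the active region as assumed.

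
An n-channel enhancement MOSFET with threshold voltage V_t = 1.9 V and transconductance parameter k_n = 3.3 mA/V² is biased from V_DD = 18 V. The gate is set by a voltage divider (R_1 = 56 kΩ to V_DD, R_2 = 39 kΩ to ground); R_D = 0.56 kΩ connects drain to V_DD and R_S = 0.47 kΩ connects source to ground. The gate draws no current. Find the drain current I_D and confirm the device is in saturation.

V_G = V_DD·R_2/(R_1+R_2) = 18×39/95 = 7.39 V.
Assume saturation: I_D = (k_n/2)(V_GS − V_t)² with V_GS = V_G − I_D·R_S = 7.39 − 0.47·I_D.
Substituting gives 0.364·I_D² − 9.51·I_D + 49.7 = 0, with roots I_D = 7.23 or 18.9 mA.
The root I_D = 18.9 mA gives V_GS = -1.48 V ≤ V_t, so take I_D = 7.23 mA.
Then V_GS = 3.99 V and V_DS = V_DD − I_D(R_D+R_S) = 18 − 7.23×1.03 = 10.6 V.
Saturation requires V_DS ≥ V_GS − V_t = 2.09 V; 10.6 ≥ 2.09 ✓.

I_D ≈ 7.2 mA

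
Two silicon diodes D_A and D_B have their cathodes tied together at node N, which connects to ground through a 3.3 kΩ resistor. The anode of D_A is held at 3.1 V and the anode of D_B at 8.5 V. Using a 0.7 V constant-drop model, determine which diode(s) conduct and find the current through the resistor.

Only D_B conducts; I_R ≈ 2.4 mA

Assume both conduct. Then node N would need to be at both 3.1−0.7 = 2.4 V and 8.5−0.7 = 7.8 V, which is impossible.
Assume only D_B conducts: V_N = 8.5 − 0.7 = 7.8 V, so I_R = 7.8/3.3 = 2.36 mA.
Check D_A: its anode-to-cathode voltage is 3.1 − 7.8 = -4.7 V < 0.7 V, so it is off. The assumption is consistent.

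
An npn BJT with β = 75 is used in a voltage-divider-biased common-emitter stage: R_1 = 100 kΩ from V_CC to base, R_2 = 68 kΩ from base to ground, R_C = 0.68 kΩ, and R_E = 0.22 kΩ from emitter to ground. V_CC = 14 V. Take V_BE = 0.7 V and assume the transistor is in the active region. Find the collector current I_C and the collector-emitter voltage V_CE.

I_C ≈ 6.5 mA, V_CE ≈ 8.1 V

Thevenize the base divider: V_Th = V_CC·R_2/(R_1+R_2) = 14×68/168 = 5.67 V, R_Th = R_1‖R_2 = 40.5 kΩ.
Base-emitter loop: V_Th = I_B·R_Th + V_BE + (β+1)I_B·R_E, so I_B = (5.67 − 0.7) / (40.5 + 76×0.22) = 0.0868 mA.
I_C = β·I_B = 75×0.0868 = 6.51 mA, and I_E = (β+1)I_B = 6.6 mA.
V_CE = V_CC − I_C·R_C − I_E·R_E = 14 − 6.51×0.68 − 6.6×0.22 = 8.12 V.
V_CE = 8.12 V > 0.2 V confirms active-region operation.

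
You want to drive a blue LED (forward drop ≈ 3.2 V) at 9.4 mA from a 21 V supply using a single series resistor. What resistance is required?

R ≈ 1.9 kΩ

The resistor drops V_S − V_D = 21 − 3.2 = 17.8 V at 9.4 mA.
R = 17.8 V / 9.4 mA = 1.89 kΩ.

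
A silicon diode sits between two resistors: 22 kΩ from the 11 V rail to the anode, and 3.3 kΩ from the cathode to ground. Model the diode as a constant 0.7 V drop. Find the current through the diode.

I ≈ 0.41 mA

The two resistors are in series with the diode, so KVL gives 11 = I·22 + 0.7 + I·3.3.
I = (11 − 0.7) / (22 + 3.3) kΩ = 10.3 / 25.3 = 0.407 mA.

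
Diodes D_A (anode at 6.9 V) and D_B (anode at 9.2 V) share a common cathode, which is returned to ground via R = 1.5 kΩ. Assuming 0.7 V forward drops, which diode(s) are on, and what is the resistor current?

Only D_B conducts; I_R ≈ 5.7 mA

Assume both conduct. Then node N would need to be at both 6.9−0.7 = 6.2 V and 9.2−0.7 = 8.5 V, which is impossible.
Assume only D_B conducts: V_N = 9.2 − 0.7 = 8.5 V, so I_R = 8.5/1.5 = 5.67 mA.
Check D_A: its anode-to-cathode voltage is 6.9 − 8.5 = -1.6 V < 0.7 V, so it is off. The assumption is consistent.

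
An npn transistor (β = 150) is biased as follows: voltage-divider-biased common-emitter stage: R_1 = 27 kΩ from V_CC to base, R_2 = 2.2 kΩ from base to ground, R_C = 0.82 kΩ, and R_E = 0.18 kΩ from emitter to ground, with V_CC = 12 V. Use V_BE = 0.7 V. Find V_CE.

Thevenize the base divider: V_Th = V_CC·R_2/(R_1+R_2) = 12×2.2/29.2 = 0.904 V, R_Th = R_1‖R_2 = 2.03 kΩ.
Base-emitter loop: V_Th = I_B·R_Th + V_BE + (β+1)I_B·R_E, so I_B = (0.904 − 0.7) / (2.03 + 151×0.18) = 0.00699 mA.
I_C = β·I_B = 150×0.00699 = 1.05 mA, and I_E = (β+1)I_B = 1.05 mA.
V_CE = V_CC − I_C·R_C − I_E·R_E = 12 − 1.05×0.82 − 1.05×0.18 = 11 V.
V_CE = 11 V > 0.2 V confirms active-region operation.

V_CE ≈ 11 V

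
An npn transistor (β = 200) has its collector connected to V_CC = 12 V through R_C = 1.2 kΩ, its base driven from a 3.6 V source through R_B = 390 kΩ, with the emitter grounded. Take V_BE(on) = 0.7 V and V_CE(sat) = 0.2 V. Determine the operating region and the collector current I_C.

Assume active. Base-emitter loop: I_B = (V_BB − V_BE)/R_B = (3.6 − 0.7)/390 = 0.00744 mA.
I_C = β·I_B = 200×0.00744 = 1.49 mA.
V_CE = V_CC − I_C·R_C = 12 − 1.49×1.2 = 10.2 V > V_CE(sat), so the active-region assumption holds.

active; I_C ≈ 1.5 mA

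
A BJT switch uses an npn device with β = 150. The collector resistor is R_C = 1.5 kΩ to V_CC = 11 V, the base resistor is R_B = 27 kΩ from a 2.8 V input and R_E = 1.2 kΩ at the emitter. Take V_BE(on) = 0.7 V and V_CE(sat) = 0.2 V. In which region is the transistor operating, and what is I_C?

Assume active. Base-emitter loop: I_B = (V_BB − V_BE)/(R_B + (β+1)R_E) = (2.8 − 0.7)/(27 + 151×1.2) = 0.0101 mA.
I_C = β·I_B = 150×0.0101 = 1.51 mA.
V_CE = V_CC − I_C·R_C − I_E·R_E = 11 − 1.51×1.5 − 1.52×1.2 = 6.9 V > V_CE(sat), so the active-region assumption holds.

active; I_C ≈ 1.5 mA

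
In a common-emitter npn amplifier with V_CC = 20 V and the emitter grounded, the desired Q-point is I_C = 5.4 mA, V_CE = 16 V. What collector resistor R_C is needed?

Collector loop: V_CC = I_C·R_C + V_CE.
R_C = (V_CC − V_CE)/I_C = (20 − 16)/5.4 = 0.741 kΩ.

R_C ≈ 0.74 kΩ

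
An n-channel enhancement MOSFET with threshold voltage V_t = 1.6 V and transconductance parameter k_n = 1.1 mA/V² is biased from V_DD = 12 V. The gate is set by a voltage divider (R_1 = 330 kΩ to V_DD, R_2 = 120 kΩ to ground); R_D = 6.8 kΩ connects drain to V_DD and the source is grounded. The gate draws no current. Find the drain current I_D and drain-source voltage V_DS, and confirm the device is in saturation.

I_D ≈ 1.4 mA, V_DS ≈ 2.4 V

V_G = V_DD·R_2/(R_1+R_2) = 12×120/450 = 3.2 V. With the source grounded, V_GS = V_G = 3.2 V.
Assume saturation: I_D = (k_n/2)(V_GS − V_t)² = (1.1/2)×(3.2 − 1.6)² = 0.55×1.6² = 1.41 mA.
V_DS = V_DD − I_D·R_D = 12 − 1.41×6.8 = 2.43 V.
Saturation requires V_DS ≥ V_GS − V_t = 1.6 V; 2.43 ≥ 1.6 ✓.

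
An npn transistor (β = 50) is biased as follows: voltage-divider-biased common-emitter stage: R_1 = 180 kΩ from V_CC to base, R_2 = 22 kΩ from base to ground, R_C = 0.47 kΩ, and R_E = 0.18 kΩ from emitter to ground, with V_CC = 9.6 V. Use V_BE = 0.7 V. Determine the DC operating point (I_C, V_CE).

Thevenize the base divider: V_Th = V_CC·R_2/(R_1+R_2) = 9.6×22/202 = 1.05 V, R_Th = R_1‖R_2 = 19.6 kΩ.
Base-emitter loop: V_Th = I_B·R_Th + V_BE + (β+1)I_B·R_E, so I_B = (1.05 − 0.7) / (19.6 + 51×0.18) = 0.012 mA.
I_C = β·I_B = 50×0.012 = 0.6 mA, and I_E = (β+1)I_B = 0.612 mA.
V_CE = V_CC − I_C·R_C − I_E·R_E = 9.6 − 0.6×0.47 − 0.612×0.18 = 9.21 V.
V_CE = 9.21 V > 0.2 V confirms active-region operation.

I_C ≈ 0.6 mA, V_CE ≈ 9.2 V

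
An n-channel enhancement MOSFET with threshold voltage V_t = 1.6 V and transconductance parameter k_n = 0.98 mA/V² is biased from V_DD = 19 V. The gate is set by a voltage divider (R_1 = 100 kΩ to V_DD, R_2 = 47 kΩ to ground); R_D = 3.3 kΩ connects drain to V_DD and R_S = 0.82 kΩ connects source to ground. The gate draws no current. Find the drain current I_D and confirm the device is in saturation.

I_D ≈ 2.6 mA

V_G = V_DD·R_2/(R_1+R_2) = 19×47/147 = 6.07 V.
Assume saturation: I_D = (k_n/2)(V_GS − V_t)² with V_GS = V_G − I_D·R_S = 6.07 − 0.82·I_D.
Substituting gives 0.329·I_D² − 4.6·I_D + 9.81 = 0, with roots I_D = 2.63 or 11.3 mA.
The root I_D = 11.3 mA gives V_GS = -3.21 V ≤ V_t, so take I_D = 2.63 mA.
Then V_GS = 3.92 V and V_DS = V_DD − I_D(R_D+R_S) = 19 − 2.63×4.12 = 8.16 V.
Saturation requires V_DS ≥ V_GS − V_t = 2.32 V; 8.16 ≥ 2.32 ✓.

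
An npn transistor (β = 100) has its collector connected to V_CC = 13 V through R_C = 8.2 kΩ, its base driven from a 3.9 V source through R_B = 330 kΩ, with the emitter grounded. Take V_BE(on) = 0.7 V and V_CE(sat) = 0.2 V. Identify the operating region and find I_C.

Assume active. Base-emitter loop: I_B = (V_BB − V_BE)/R_B = (3.9 − 0.7)/330 = 0.0097 mA.
I_C = β·I_B = 100×0.0097 = 0.97 mA.
V_CE = V_CC − I_C·R_C = 13 − 0.97×8.2 = 5.05 V > V_CE(sat), so the active-region assumption holds.

active; I_C ≈ 0.97 mA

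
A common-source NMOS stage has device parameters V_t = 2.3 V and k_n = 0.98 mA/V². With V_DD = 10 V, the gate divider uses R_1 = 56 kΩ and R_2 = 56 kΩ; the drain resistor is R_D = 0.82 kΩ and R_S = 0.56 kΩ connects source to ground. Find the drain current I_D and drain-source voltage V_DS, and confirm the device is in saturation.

V_G = V_DD·R_2/(R_1+R_2) = 10×56/112 = 5 V.
Assume saturation: I_D = (k_n/2)(V_GS − V_t)² with V_GS = V_G − I_D·R_S = 5 − 0.56·I_D.
Substituting gives 0.154·I_D² − 2.48·I_D + 3.57 = 0, with roots I_D = 1.6 or 14.6 mA.
The root I_D = 14.6 mA gives V_GS = -3.15 V ≤ V_t, so take I_D = 1.6 mA.
Then V_GS = 4.11 V and V_DS = V_DD − I_D(R_D+R_S) = 10 − 1.6×1.38 = 7.8 V.
Saturation requires V_DS ≥ V_GS − V_t = 1.81 V; 7.8 ≥ 1.81 ✓.

I_D ≈ 1.6 mA, V_DS ≈ 7.8 V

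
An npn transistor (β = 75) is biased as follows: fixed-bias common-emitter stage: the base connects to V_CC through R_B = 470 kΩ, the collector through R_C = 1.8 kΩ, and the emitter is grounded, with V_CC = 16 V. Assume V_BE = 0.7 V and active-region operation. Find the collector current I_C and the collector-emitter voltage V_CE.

Base loop: V_CC = I_B·R_B + V_BE, so I_B = (16 − 0.7)/470 kΩ = 0.0326 mA.
In the active region I_C = β·I_B = 75 × 0.0326 = 2.44 mA.
Collector loop: V_CE = V_CC − I_C·R_C = 16 − 2.44×1.8 = 11.6 V.
Since V_CE = 11.6 V > V_CE(sat) ≈ 0.2 V, the transistor is in the active region as assumed.

I_C ≈ 2.4 mA, V_CE ≈ 12 V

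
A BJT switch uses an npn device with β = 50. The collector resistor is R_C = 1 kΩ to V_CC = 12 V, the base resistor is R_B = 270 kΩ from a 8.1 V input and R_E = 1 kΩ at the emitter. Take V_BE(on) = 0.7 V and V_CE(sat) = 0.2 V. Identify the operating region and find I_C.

active; I_C ≈ 1.2 mA

Assume active. Base-emitter loop: I_B = (V_BB − V_BE)/(R_B + (β+1)R_E) = (8.1 − 0.7)/(270 + 51×1) = 0.0231 mA.
I_C = β·I_B = 50×0.0231 = 1.15 mA.
V_CE = V_CC − I_C·R_C − I_E·R_E = 12 − 1.15×1 − 1.18×1 = 9.67 V > V_CE(sat), so the active-region assumption holds.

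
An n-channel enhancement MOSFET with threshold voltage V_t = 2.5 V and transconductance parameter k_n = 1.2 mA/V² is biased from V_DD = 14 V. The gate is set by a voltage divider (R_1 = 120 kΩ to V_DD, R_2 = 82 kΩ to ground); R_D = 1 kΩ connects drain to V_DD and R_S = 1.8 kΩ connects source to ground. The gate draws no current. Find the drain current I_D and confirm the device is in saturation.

V_G = V_DD·R_2/(R_1+R_2) = 14×82/202 = 5.68 V.
Assume saturation: I_D = (k_n/2)(V_GS − V_t)² with V_GS = V_G − I_D·R_S = 5.68 − 1.8·I_D.
Substituting gives 1.94·I_D² − 7.88·I_D + 6.08 = 0, with roots I_D = 1.04 or 3.01 mA.
The root I_D = 3.01 mA gives V_GS = 0.259 V ≤ V_t, so take I_D = 1.04 mA.
Then V_GS = 3.82 V and V_DS = V_DD − I_D(R_D+R_S) = 14 − 1.04×2.8 = 11.1 V.
Saturation requires V_DS ≥ V_GS − V_t = 1.32 V; 11.1 ≥ 1.32 ✓.

I_D ≈ 1 mA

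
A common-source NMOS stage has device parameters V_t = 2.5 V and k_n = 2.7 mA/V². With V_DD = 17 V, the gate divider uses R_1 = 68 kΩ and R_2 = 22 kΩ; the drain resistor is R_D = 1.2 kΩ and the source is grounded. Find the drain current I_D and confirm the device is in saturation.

I_D ≈ 3.7 mA

V_G = V_DD·R_2/(R_1+R_2) = 17×22/90 = 4.16 V. With the source grounded, V_GS = V_G = 4.16 V.
Assume saturation: I_D = (k_n/2)(V_GS − V_t)² = (2.7/2)×(4.16 − 2.5)² = 1.35×1.66² = 3.7 mA.
V_DS = V_DD − I_D·R_D = 17 − 3.7×1.2 = 12.6 V.
Saturation requires V_DS ≥ V_GS − V_t = 1.66 V; 12.6 ≥ 1.66 ✓.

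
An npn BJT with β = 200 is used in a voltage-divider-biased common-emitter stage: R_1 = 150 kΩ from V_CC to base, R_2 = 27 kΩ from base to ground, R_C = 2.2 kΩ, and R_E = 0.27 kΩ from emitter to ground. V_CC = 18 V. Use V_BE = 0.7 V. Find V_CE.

Thevenize the base divider: V_Th = V_CC·R_2/(R_1+R_2) = 18×27/177 = 2.75 V, R_Th = R_1‖R_2 = 22.9 kΩ.
Base-emitter loop: V_Th = I_B·R_Th + V_BE + (β+1)I_B·R_E, so I_B = (2.75 − 0.7) / (22.9 + 201×0.27) = 0.0265 mA.
I_C = β·I_B = 200×0.0265 = 5.3 mA, and I_E = (β+1)I_B = 5.33 mA.
V_CE = V_CC − I_C·R_C − I_E·R_E = 18 − 5.3×2.2 − 5.33×0.27 = 4.89 V.
V_CE = 4.89 V > 0.2 V confirms active-region operation.

V_CE ≈ 4.9 V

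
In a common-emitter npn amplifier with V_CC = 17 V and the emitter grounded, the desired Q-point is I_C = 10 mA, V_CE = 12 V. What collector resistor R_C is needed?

Collector loop: V_CC = I_C·R_C + V_CE.
R_C = (V_CC − V_CE)/I_C = (17 − 12)/10 = 0.5 kΩ.

R_C ≈ 0.5 kΩ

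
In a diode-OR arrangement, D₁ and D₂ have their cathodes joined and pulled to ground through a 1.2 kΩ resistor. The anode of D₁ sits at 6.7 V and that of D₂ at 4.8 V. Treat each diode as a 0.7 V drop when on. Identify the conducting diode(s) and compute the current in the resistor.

Assume both conduct. Then node N would need to be at both 6.7−0.7 = 6 V and 4.8−0.7 = 4.1 V, which is impossible.
Assume only D₁ conducts: V_N = 6.7 − 0.7 = 6 V, so I_R = 6/1.2 = 5 mA.
Check D₂: its anode-to-cathode voltage is 4.8 − 6 = -1.2 V < 0.7 V, so it is off. The assumption is consistent.

Only D₁ conducts; I_R ≈ 5 mA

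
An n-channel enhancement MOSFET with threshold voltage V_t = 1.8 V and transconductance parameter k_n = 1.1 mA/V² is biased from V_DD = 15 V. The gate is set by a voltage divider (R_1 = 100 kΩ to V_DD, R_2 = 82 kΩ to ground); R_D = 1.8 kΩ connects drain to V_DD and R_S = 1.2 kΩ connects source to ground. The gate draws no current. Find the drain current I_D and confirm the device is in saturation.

I_D ≈ 2.4 mA

V_G = V_DD·R_2/(R_1+R_2) = 15×82/182 = 6.76 V.
Assume saturation: I_D = (k_n/2)(V_GS − V_t)² with V_GS = V_G − I_D·R_S = 6.76 − 1.2·I_D.
Substituting gives 0.792·I_D² − 7.54·I_D + 13.5 = 0, with roots I_D = 2.39 or 7.13 mA.
The root I_D = 7.13 mA gives V_GS = -1.8 V ≤ V_t, so take I_D = 2.39 mA.
Then V_GS = 3.89 V and V_DS = V_DD − I_D(R_D+R_S) = 15 − 2.39×3 = 7.82 V.
Saturation requires V_DS ≥ V_GS − V_t = 2.09 V; 7.82 ≥ 2.09 ✓.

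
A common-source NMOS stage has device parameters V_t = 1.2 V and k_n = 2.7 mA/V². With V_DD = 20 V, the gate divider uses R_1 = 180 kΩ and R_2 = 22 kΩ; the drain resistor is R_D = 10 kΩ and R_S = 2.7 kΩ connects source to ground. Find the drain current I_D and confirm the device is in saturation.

I_D ≈ 0.21 mA

V_G = V_DD·R_2/(R_1+R_2) = 20×22/202 = 2.18 V.
Assume saturation: I_D = (k_n/2)(V_GS − V_t)² with V_GS = V_G − I_D·R_S = 2.18 − 2.7·I_D.
Substituting gives 9.84·I_D² − 8.13·I_D + 1.29 = 0, with roots I_D = 0.215 or 0.612 mA.
The root I_D = 0.612 mA gives V_GS = 0.527 V ≤ V_t, so take I_D = 0.215 mA.
Then V_GS = 1.6 V and V_DS = V_DD − I_D(R_D+R_S) = 20 − 0.215×12.7 = 17.3 V.
Saturation requires V_DS ≥ V_GS − V_t = 0.399 V; 17.3 ≥ 0.399 ✓.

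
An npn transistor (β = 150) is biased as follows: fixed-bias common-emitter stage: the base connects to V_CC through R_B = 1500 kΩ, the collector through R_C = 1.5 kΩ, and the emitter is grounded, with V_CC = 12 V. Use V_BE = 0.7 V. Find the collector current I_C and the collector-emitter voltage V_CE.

Base loop: V_CC = I_B·R_B + V_BE, so I_B = (12 − 0.7)/1500 kΩ = 0.00753 mA.
In the active region I_C = β·I_B = 150 × 0.00753 = 1.13 mA.
Collector loop: V_CE = V_CC − I_C·R_C = 12 − 1.13×1.5 = 10.3 V.
Since V_CE = 10.3 V > V_CE(sat) ≈ 0.2 V, the transistor is in the active region as assumed.

I_C ≈ 1.1 mA, V_CE ≈ 10 V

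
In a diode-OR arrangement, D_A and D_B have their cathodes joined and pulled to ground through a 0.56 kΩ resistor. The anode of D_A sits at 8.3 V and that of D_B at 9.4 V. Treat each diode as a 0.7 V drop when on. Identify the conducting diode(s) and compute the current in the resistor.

Assume both conduct. Then node N would need to be at both 8.3−0.7 = 7.6 V and 9.4−0.7 = 8.7 V, which is impossible.
Assume only D_B conducts: V_N = 9.4 − 0.7 = 8.7 V, so I_R = 8.7/0.56 = 15.5 mA.
Check D_A: its anode-to-cathode voltage is 8.3 − 8.7 = -0.4 V < 0.7 V, so it is off. The assumption is consistent.

Only D_B conducts; I_R ≈ 16 mA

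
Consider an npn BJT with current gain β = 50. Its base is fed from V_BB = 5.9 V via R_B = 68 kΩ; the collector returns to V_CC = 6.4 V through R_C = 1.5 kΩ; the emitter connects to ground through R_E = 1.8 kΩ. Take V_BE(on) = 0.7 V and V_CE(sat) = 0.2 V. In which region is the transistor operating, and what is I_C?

Assume active. Base-emitter loop: I_B = (V_BB − V_BE)/(R_B + (β+1)R_E) = (5.9 − 0.7)/(68 + 51×1.8) = 0.0325 mA.
I_C = β·I_B = 50×0.0325 = 1.63 mA.
V_CE = V_CC − I_C·R_C − I_E·R_E = 6.4 − 1.63×1.5 − 1.66×1.8 = 0.972 V > V_CE(sat), so the active-region assumption holds.

active; I_C ≈ 1.6 mA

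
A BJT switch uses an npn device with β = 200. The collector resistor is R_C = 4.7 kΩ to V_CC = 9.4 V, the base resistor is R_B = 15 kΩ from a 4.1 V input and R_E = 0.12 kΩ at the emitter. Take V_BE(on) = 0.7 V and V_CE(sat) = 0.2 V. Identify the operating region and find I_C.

Assume active: I_B = (4.1 − 0.7)/(15 + 201×0.12) = 0.0869 mA, I_C = β·I_B = 17.4 mA.
Then V_CE = 9.4 − 17.4×4.7 − 17.5×0.12 = -74.4 V < 0.2 V — the active assumption fails.
Re-solve with V_CE = 0.2 V. KCL at the emitter: V_E/R_E = (V_BB−0.7−V_E)/R_B + (V_CC−0.2−V_E)/R_C, giving V_E = 0.254 V.
I_C = (V_CC − 0.2 − V_E)/R_C = (9.2 − 0.254)/4.7 = 1.9 mA.
Check: I_B = (3.4 − 0.254)/15 = 0.21 mA, and β·I_B = 42 mA > I_C, confirming saturation.

saturation; I_C ≈ 1.9 mA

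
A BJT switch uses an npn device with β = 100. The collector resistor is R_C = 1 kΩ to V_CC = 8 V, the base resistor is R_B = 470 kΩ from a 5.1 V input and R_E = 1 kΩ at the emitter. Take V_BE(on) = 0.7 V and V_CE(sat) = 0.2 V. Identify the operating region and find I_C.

active; I_C ≈ 0.77 mA

Assume active. Base-emitter loop: I_B = (V_BB − V_BE)/(R_B + (β+1)R_E) = (5.1 − 0.7)/(470 + 101×1) = 0.00771 mA.
I_C = β·I_B = 100×0.00771 = 0.771 mA.
V_CE = V_CC − I_C·R_C − I_E·R_E = 8 − 0.771×1 − 0.778×1 = 6.45 V > V_CE(sat), so the active-region assumption holds.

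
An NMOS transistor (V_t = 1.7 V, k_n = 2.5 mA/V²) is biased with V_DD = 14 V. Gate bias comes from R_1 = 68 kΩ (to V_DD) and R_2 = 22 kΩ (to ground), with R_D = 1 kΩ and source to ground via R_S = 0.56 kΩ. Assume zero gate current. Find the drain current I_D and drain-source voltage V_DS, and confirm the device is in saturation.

V_G = V_DD·R_2/(R_1+R_2) = 14×22/90 = 3.42 V.
Assume saturation: I_D = (k_n/2)(V_GS − V_t)² with V_GS = V_G − I_D·R_S = 3.42 − 0.56·I_D.
Substituting gives 0.392·I_D² − 3.41·I_D + 3.71 = 0, with roots I_D = 1.27 or 7.43 mA.
The root I_D = 7.43 mA gives V_GS = -0.738 V ≤ V_t, so take I_D = 1.27 mA.
Then V_GS = 2.71 V and V_DS = V_DD − I_D(R_D+R_S) = 14 − 1.27×1.56 = 12 V.
Saturation requires V_DS ≥ V_GS − V_t = 1.01 V; 12 ≥ 1.01 ✓.

I_D ≈ 1.3 mA, V_DS ≈ 12 V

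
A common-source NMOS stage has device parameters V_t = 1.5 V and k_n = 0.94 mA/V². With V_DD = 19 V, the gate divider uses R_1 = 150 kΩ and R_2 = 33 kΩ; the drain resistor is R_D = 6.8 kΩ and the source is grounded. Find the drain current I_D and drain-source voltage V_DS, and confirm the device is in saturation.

I_D ≈ 1.7 mA, V_DS ≈ 7.1 V

V_G = V_DD·R_2/(R_1+R_2) = 19×33/183 = 3.43 V. With the source grounded, V_GS = V_G = 3.43 V.
Assume saturation: I_D = (k_n/2)(V_GS − V_t)² = (0.94/2)×(3.43 − 1.5)² = 0.47×1.93² = 1.74 mA.
V_DS = V_DD − I_D·R_D = 19 − 1.74×6.8 = 7.14 V.
Saturation requires V_DS ≥ V_GS − V_t = 1.93 V; 7.14 ≥ 1.93 ✓.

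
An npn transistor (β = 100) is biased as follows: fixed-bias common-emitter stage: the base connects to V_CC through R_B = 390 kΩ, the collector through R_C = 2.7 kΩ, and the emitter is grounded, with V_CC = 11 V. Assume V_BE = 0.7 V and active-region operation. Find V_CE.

V_CE ≈ 3.9 V

Base loop: V_CC = I_B·R_B + V_BE, so I_B = (11 − 0.7)/390 kΩ = 0.0264 mA.
In the active region I_C = β·I_B = 100 × 0.0264 = 2.64 mA.
Collector loop: V_CE = V_CC − I_C·R_C = 11 − 2.64×2.7 = 3.87 V.
Since V_CE = 3.87 V > V_CE(sat) ≈ 0.2 V, the transistor is in the active region as assumed.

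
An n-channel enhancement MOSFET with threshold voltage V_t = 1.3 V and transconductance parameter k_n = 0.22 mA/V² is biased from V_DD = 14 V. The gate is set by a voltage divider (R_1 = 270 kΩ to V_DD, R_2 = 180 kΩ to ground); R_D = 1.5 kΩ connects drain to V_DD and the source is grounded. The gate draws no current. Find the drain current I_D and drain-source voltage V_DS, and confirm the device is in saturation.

I_D ≈ 2 mA, V_DS ≈ 11 V

V_G = V_DD·R_2/(R_1+R_2) = 14×180/450 = 5.6 V. With the source grounded, V_GS = V_G = 5.6 V.
Assume saturation: I_D = (k_n/2)(V_GS − V_t)² = (0.22/2)×(5.6 − 1.3)² = 0.11×4.3² = 2.03 mA.
V_DS = V_DD − I_D·R_D = 14 − 2.03×1.5 = 10.9 V.
Saturation requires V_DS ≥ V_GS − V_t = 4.3 V; 10.9 ≥ 4.3 ✓.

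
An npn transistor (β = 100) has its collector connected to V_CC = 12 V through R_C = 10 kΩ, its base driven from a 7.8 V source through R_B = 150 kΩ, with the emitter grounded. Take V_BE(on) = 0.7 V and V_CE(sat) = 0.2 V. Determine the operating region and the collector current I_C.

saturation; I_C ≈ 1.2 mA

Assume active: I_B = (7.8 − 0.7)/150 = 0.0473 mA, giving I_C = β·I_B = 4.73 mA.
But then V_CE = 12 − 4.73×10 = -35.3 V < V_CE(sat) = 0.2 V — impossible in the active region.
So the transistor is saturated. With V_CE = 0.2 V, I_C = (V_CC − 0.2)/R_C = 11.8/10 = 1.18 mA.
Check: β·I_B = 4.73 mA > I_C = 1.18 mA, confirming saturation.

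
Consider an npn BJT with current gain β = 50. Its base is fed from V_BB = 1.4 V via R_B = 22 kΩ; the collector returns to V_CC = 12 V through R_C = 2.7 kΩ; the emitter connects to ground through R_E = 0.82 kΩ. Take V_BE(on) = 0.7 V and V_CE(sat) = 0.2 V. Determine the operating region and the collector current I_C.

Assume active. Base-emitter loop: I_B = (V_BB − V_BE)/(R_B + (β+1)R_E) = (1.4 − 0.7)/(22 + 51×0.82) = 0.011 mA.
I_C = β·I_B = 50×0.011 = 0.548 mA.
V_CE = V_CC − I_C·R_C − I_E·R_E = 12 − 0.548×2.7 − 0.559×0.82 = 10.1 V > V_CE(sat), so the active-region assumption holds.

active; I_C ≈ 0.55 mA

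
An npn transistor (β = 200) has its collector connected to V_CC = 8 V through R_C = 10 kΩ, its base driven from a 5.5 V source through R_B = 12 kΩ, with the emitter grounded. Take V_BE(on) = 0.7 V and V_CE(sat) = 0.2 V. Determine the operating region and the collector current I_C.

saturation; I_C ≈ 0.78 mA

Assume active: I_B = (5.5 − 0.7)/12 = 0.4 mA, giving I_C = β·I_B = 80 mA.
But then V_CE = 8 − 80×10 = -792 V < V_CE(sat) = 0.2 V — impossible in the active region.
So the transistor is saturated. With V_CE = 0.2 V, I_C = (V_CC − 0.2)/R_C = 7.8/10 = 0.78 mA.
Check: β·I_B = 80 mA > I_C = 0.78 mA, confirming saturation.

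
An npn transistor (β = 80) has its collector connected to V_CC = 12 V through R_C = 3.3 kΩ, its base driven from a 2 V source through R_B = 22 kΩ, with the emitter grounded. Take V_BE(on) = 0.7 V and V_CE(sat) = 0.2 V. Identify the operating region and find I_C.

Assume active: I_B = (2 − 0.7)/22 = 0.0591 mA, giving I_C = β·I_B = 4.73 mA.
But then V_CE = 12 − 4.73×3.3 = -3.6 V < V_CE(sat) = 0.2 V — impossible in the active region.
So the transistor is saturated. With V_CE = 0.2 V, I_C = (V_CC − 0.2)/R_C = 11.8/3.3 = 3.58 mA.
Check: β·I_B = 4.73 mA > I_C = 3.58 mA, confirming saturation.

saturation; I_C ≈ 3.6 mA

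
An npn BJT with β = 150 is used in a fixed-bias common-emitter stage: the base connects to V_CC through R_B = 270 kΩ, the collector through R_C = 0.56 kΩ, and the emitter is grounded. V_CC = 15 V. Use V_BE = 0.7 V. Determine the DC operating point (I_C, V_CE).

Base loop: V_CC = I_B·R_B + V_BE, so I_B = (15 − 0.7)/270 kΩ = 0.053 mA.
In the active region I_C = β·I_B = 150 × 0.053 = 7.94 mA.
Collector loop: V_CE = V_CC − I_C·R_C = 15 − 7.94×0.56 = 10.6 V.
Since V_CE = 10.6 V > V_CE(sat) ≈ 0.2 V, the transistor is in the active region as assumed.

I_C ≈ 7.9 mA, V_CE ≈ 11 V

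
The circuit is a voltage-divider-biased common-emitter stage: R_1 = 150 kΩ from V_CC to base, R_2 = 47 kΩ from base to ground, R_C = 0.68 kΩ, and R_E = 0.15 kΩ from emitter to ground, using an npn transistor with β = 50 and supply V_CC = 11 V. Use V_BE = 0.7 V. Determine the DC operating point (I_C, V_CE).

I_C ≈ 2.2 mA, V_CE ≈ 9.2 V

Thevenize the base divider: V_Th = V_CC·R_2/(R_1+R_2) = 11×47/197 = 2.62 V, R_Th = R_1‖R_2 = 35.8 kΩ.
Base-emitter loop: V_Th = I_B·R_Th + V_BE + (β+1)I_B·R_E, so I_B = (2.62 − 0.7) / (35.8 + 51×0.15) = 0.0443 mA.
I_C = β·I_B = 50×0.0443 = 2.22 mA, and I_E = (β+1)I_B = 2.26 mA.
V_CE = V_CC − I_C·R_C − I_E·R_E = 11 − 2.22×0.68 − 2.26×0.15 = 9.15 V.
V_CE = 9.15 V > 0.2 V confirms active-region operation.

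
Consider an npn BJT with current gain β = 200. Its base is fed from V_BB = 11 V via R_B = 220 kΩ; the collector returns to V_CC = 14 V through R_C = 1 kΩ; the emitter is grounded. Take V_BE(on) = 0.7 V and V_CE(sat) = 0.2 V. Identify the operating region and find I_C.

Assume active. Base-emitter loop: I_B = (V_BB − V_BE)/R_B = (11 − 0.7)/220 = 0.0468 mA.
I_C = β·I_B = 200×0.0468 = 9.36 mA.
V_CE = V_CC − I_C·R_C = 14 − 9.36×1 = 4.64 V > V_CE(sat), so the active-region assumption holds.

active; I_C ≈ 9.4 mA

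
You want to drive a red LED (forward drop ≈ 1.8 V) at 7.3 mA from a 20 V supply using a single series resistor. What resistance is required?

R ≈ 2.5 kΩ

The resistor drops V_S − V_D = 20 − 1.8 = 18.2 V at 7.3 mA.
R = 18.2 V / 7.3 mA = 2.49 kΩ.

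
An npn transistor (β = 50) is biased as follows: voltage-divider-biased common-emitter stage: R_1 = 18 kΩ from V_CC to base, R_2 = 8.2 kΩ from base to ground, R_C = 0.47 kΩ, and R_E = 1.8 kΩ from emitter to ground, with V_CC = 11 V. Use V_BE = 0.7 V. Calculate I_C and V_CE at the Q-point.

Thevenize the base divider: V_Th = V_CC·R_2/(R_1+R_2) = 11×8.2/26.2 = 3.44 V, R_Th = R_1‖R_2 = 5.63 kΩ.
Base-emitter loop: V_Th = I_B·R_Th + V_BE + (β+1)I_B·R_E, so I_B = (3.44 − 0.7) / (5.63 + 51×1.8) = 0.0281 mA.
I_C = β·I_B = 50×0.0281 = 1.41 mA, and I_E = (β+1)I_B = 1.44 mA.
V_CE = V_CC − I_C·R_C − I_E·R_E = 11 − 1.41×0.47 − 1.44×1.8 = 7.75 V.
V_CE = 7.75 V > 0.2 V confirms active-region operation.

I_C ≈ 1.4 mA, V_CE ≈ 7.8 V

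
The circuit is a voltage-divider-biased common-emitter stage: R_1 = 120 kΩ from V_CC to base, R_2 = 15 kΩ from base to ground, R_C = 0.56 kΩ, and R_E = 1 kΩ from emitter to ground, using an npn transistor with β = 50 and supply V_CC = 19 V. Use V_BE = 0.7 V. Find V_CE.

V_CE ≈ 17 V

Thevenize the base divider: V_Th = V_CC·R_2/(R_1+R_2) = 19×15/135 = 2.11 V, R_Th = R_1‖R_2 = 13.3 kΩ.
Base-emitter loop: V_Th = I_B·R_Th + V_BE + (β+1)I_B·R_E, so I_B = (2.11 − 0.7) / (13.3 + 51×1) = 0.0219 mA.
I_C = β·I_B = 50×0.0219 = 1.1 mA, and I_E = (β+1)I_B = 1.12 mA.
V_CE = V_CC − I_C·R_C − I_E·R_E = 19 − 1.1×0.56 − 1.12×1 = 17.3 V.
V_CE = 17.3 V > 0.2 V confirms active-region operation.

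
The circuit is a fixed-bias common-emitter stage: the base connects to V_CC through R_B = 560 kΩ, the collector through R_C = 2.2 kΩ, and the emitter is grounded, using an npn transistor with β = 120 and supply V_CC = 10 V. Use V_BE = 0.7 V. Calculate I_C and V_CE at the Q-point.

I_C ≈ 2 mA, V_CE ≈ 5.6 V

Base loop: V_CC = I_B·R_B + V_BE, so I_B = (10 − 0.7)/560 kΩ = 0.0166 mA.
In the active region I_C = β·I_B = 120 × 0.0166 = 1.99 mA.
Collector loop: V_CE = V_CC − I_C·R_C = 10 − 1.99×2.2 = 5.62 V.
Since V_CE = 5.62 V > V_CE(sat) ≈ 0.2 V, the transistor is in the active region as assumed.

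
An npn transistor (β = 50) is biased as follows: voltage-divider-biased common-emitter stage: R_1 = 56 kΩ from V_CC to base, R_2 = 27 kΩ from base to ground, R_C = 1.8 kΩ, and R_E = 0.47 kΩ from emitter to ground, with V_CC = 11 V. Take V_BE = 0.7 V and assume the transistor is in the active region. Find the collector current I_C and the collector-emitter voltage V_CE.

Thevenize the base divider: V_Th = V_CC·R_2/(R_1+R_2) = 11×27/83 = 3.58 V, R_Th = R_1‖R_2 = 18.2 kΩ.
Base-emitter loop: V_Th = I_B·R_Th + V_BE + (β+1)I_B·R_E, so I_B = (3.58 − 0.7) / (18.2 + 51×0.47) = 0.0682 mA.
I_C = β·I_B = 50×0.0682 = 3.41 mA, and I_E = (β+1)I_B = 3.48 mA.
V_CE = V_CC − I_C·R_C − I_E·R_E = 11 − 3.41×1.8 − 3.48×0.47 = 3.22 V.
V_CE = 3.22 V > 0.2 V confirms active-region operation.

I_C ≈ 3.4 mA, V_CE ≈ 3.2 V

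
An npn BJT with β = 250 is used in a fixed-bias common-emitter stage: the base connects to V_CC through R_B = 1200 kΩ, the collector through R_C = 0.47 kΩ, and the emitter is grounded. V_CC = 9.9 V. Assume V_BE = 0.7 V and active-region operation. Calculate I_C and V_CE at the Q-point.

I_C ≈ 1.9 mA, V_CE ≈ 9 V

Base loop: V_CC = I_B·R_B + V_BE, so I_B = (9.9 − 0.7)/1200 kΩ = 0.00767 mA.
In the active region I_C = β·I_B = 250 × 0.00767 = 1.92 mA.
Collector loop: V_CE = V_CC − I_C·R_C = 9.9 − 1.92×0.47 = 9 V.
Since V_CE = 9 V > V_CE(sat) ≈ 0.2 V, the transistor is in the active region as assumed.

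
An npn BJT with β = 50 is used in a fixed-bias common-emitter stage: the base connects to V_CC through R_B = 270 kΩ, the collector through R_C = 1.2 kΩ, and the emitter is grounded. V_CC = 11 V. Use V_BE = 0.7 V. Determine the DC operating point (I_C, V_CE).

I_C ≈ 1.9 mA, V_CE ≈ 8.7 V

Base loop: V_CC = I_B·R_B + V_BE, so I_B = (11 − 0.7)/270 kΩ = 0.0381 mA.
In the active region I_C = β·I_B = 50 × 0.0381 = 1.91 mA.
Collector loop: V_CE = V_CC − I_C·R_C = 11 − 1.91×1.2 = 8.71 V.
Since V_CE = 8.71 V > V_CE(sat) ≈ 0.2 V, the transistor is in the active region as assumed.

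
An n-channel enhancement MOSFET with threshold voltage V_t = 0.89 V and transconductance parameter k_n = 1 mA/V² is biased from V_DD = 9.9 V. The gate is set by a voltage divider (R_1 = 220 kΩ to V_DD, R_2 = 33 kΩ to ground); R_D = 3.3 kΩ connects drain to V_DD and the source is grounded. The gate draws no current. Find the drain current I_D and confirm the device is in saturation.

V_G = V_DD·R_2/(R_1+R_2) = 9.9×33/253 = 1.29 V. With the source grounded, V_GS = V_G = 1.29 V.
Assume saturation: I_D = (k_n/2)(V_GS − V_t)² = (1/2)×(1.29 − 0.89)² = 0.5×0.401² = 0.0805 mA.
V_DS = V_DD − I_D·R_D = 9.9 − 0.0805×3.3 = 9.63 V.
Saturation requires V_DS ≥ V_GS − V_t = 0.401 V; 9.63 ≥ 0.401 ✓.

I_D ≈ 0.081 mA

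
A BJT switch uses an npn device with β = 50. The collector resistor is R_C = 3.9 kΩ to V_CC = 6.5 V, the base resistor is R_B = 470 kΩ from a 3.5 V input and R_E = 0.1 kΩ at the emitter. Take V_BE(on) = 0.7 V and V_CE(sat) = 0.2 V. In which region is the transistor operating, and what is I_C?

active; I_C ≈ 0.29 mA

Assume active. Base-emitter loop: I_B = (V_BB − V_BE)/(R_B + (β+1)R_E) = (3.5 − 0.7)/(470 + 51×0.1) = 0.00589 mA.
I_C = β·I_B = 50×0.00589 = 0.295 mA.
V_CE = V_CC − I_C·R_C − I_E·R_E = 6.5 − 0.295×3.9 − 0.301×0.1 = 5.32 V > V_CE(sat), so the active-region assumption holds.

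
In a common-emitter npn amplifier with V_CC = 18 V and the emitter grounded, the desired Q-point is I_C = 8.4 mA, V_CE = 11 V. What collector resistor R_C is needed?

Collector loop: V_CC = I_C·R_C + V_CE.
R_C = (V_CC − V_CE)/I_C = (18 − 11)/8.4 = 0.833 kΩ.

R_C ≈ 0.83 kΩ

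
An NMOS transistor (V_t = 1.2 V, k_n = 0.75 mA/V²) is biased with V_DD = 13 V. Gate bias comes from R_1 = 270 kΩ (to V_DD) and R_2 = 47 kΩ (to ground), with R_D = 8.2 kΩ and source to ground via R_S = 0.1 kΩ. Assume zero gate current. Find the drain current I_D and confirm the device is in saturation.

I_D ≈ 0.19 mA

V_G = V_DD·R_2/(R_1+R_2) = 13×47/317 = 1.93 V.
Assume saturation: I_D = (k_n/2)(V_GS − V_t)² with V_GS = V_G − I_D·R_S = 1.93 − 0.1·I_D.
Substituting gives 0.00375·I_D² − 1.05·I_D + 0.198 = 0, with roots I_D = 0.188 or 281 mA.
The root I_D = 281 mA gives V_GS = -26.2 V ≤ V_t, so take I_D = 0.188 mA.
Then V_GS = 1.91 V and V_DS = V_DD − I_D(R_D+R_S) = 13 − 0.188×8.3 = 11.4 V.
Saturation requires V_DS ≥ V_GS − V_t = 0.709 V; 11.4 ≥ 0.709 ✓.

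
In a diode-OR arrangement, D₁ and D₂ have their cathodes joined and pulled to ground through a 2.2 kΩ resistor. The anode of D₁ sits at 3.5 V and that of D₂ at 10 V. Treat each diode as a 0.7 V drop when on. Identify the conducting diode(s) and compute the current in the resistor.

Assume both conduct. Then node N would need to be at both 3.5−0.7 = 2.8 V and 10−0.7 = 9.3 V, which is impossible.
Assume only D₂ conducts: V_N = 10 − 0.7 = 9.3 V, so I_R = 9.3/2.2 = 4.23 mA.
Check D₁: its anode-to-cathode voltage is 3.5 − 9.3 = -5.8 V < 0.7 V, so it is off. The assumption is consistent.

Only D₂ conducts; I_R ≈ 4.2 mA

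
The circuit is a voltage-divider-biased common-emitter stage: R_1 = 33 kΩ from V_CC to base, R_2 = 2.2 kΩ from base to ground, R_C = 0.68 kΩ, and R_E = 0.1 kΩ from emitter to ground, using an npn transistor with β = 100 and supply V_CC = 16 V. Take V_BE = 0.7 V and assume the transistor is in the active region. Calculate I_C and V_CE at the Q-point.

I_C ≈ 2.5 mA, V_CE ≈ 14 V

Thevenize the base divider: V_Th = V_CC·R_2/(R_1+R_2) = 16×2.2/35.2 = 1 V, R_Th = R_1‖R_2 = 2.06 kΩ.
Base-emitter loop: V_Th = I_B·R_Th + V_BE + (β+1)I_B·R_E, so I_B = (1 − 0.7) / (2.06 + 101×0.1) = 0.0247 mA.
I_C = β·I_B = 100×0.0247 = 2.47 mA, and I_E = (β+1)I_B = 2.49 mA.
V_CE = V_CC − I_C·R_C − I_E·R_E = 16 − 2.47×0.68 − 2.49×0.1 = 14.1 V.
V_CE = 14.1 V > 0.2 V confirms active-region operation.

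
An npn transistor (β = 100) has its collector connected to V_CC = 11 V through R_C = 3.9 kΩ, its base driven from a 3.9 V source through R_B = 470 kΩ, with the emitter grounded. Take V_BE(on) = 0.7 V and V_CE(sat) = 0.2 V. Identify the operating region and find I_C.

active; I_C ≈ 0.68 mA

Assume active. Base-emitter loop: I_B = (V_BB − V_BE)/R_B = (3.9 − 0.7)/470 = 0.00681 mA.
I_C = β·I_B = 100×0.00681 = 0.681 mA.
V_CE = V_CC − I_C·R_C = 11 − 0.681×3.9 = 8.34 V > V_CE(sat), so the active-region assumption holds.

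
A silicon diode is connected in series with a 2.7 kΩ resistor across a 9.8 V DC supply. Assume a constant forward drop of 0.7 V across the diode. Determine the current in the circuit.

KVL around the loop: 9.8 = V_D + I·R = 0.7 + I × 2.7 kΩ.
So I = (9.8 − 0.7) / 2.7 kΩ = 9.1 / 2.7 = 3.37 mA.

I ≈ 3.4 mA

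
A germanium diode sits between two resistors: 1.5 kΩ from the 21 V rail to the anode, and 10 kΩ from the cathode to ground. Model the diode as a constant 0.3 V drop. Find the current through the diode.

I ≈ 1.8 mA

The two resistors are in series with the diode, so KVL gives 21 = I·1.5 + 0.3 + I·10.
I = (21 − 0.3) / (1.5 + 10) kΩ = 20.7 / 11.5 = 1.8 mA.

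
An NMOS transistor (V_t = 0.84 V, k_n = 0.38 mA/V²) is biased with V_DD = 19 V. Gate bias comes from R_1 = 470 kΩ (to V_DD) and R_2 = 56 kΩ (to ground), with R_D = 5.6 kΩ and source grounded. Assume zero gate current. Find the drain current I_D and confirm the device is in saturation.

I_D ≈ 0.27 mA

V_G = V_DD·R_2/(R_1+R_2) = 19×56/526 = 2.02 V. With the source grounded, V_GS = V_G = 2.02 V.
Assume saturation: I_D = (k_n/2)(V_GS − V_t)² = (0.38/2)×(2.02 − 0.84)² = 0.19×1.18² = 0.266 mA.
V_DS = V_DD − I_D·R_D = 19 − 0.266×5.6 = 17.5 V.
Saturation requires V_DS ≥ V_GS − V_t = 1.18 V; 17.5 ≥ 1.18 ✓.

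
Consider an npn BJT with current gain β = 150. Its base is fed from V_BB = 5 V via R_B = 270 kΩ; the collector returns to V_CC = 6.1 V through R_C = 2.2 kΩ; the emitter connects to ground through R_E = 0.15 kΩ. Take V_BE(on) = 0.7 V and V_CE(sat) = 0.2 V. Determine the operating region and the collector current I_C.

active; I_C ≈ 2.2 mA

Assume active. Base-emitter loop: I_B = (V_BB − V_BE)/(R_B + (β+1)R_E) = (5 − 0.7)/(270 + 151×0.15) = 0.0147 mA.
I_C = β·I_B = 150×0.0147 = 2.2 mA.
V_CE = V_CC − I_C·R_C − I_E·R_E = 6.1 − 2.2×2.2 − 2.22×0.15 = 0.918 V > V_CE(sat), so the active-region assumption holds.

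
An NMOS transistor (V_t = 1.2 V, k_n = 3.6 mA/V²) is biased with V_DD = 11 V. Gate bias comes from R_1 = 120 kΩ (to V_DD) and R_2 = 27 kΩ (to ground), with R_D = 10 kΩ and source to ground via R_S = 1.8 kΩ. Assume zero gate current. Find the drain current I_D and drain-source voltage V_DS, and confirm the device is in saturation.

I_D ≈ 0.25 mA, V_DS ≈ 8.1 V

V_G = V_DD·R_2/(R_1+R_2) = 11×27/147 = 2.02 V.
Assume saturation: I_D = (k_n/2)(V_GS − V_t)² with V_GS = V_G − I_D·R_S = 2.02 − 1.8·I_D.
Substituting gives 5.83·I_D² − 6.32·I_D + 1.21 = 0, with roots I_D = 0.249 or 0.834 mA.
The root I_D = 0.834 mA gives V_GS = 0.519 V ≤ V_t, so take I_D = 0.249 mA.
Then V_GS = 1.57 V and V_DS = V_DD − I_D(R_D+R_S) = 11 − 0.249×11.8 = 8.06 V.
Saturation requires V_DS ≥ V_GS − V_t = 0.372 V; 8.06 ≥ 0.372 ✓.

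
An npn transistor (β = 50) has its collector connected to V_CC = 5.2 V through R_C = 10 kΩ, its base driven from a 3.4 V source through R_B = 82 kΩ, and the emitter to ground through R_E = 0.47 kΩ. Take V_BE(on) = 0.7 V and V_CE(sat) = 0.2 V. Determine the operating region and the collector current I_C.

saturation; I_C ≈ 0.48 mA

Assume active: I_B = (3.4 − 0.7)/(82 + 51×0.47) = 0.0255 mA, I_C = β·I_B = 1.27 mA.
Then V_CE = 5.2 − 1.27×10 − 1.3×0.47 = -8.15 V < 0.2 V — the active assumption fails.
Re-solve with V_CE = 0.2 V. KCL at the emitter: V_E/R_E = (V_BB−0.7−V_E)/R_B + (V_CC−0.2−V_E)/R_C, giving V_E = 0.238 V.
I_C = (V_CC − 0.2 − V_E)/R_C = (5 − 0.238)/10 = 0.476 mA.
Check: I_B = (2.7 − 0.238)/82 = 0.03 mA, and β·I_B = 1.5 mA > I_C, confirming saturation.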